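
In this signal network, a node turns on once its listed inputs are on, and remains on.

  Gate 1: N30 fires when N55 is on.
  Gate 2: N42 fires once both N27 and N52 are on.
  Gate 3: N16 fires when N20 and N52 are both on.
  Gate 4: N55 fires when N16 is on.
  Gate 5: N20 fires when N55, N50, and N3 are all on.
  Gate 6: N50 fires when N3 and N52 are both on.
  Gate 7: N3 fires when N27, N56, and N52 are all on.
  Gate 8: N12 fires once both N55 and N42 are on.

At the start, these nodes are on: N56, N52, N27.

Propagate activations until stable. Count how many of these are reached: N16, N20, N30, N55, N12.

0

N16 would need N20 and N52 (Gate 3), but N20 never turns on.
N20 would need N55, N50, and N3 (Gate 5), but N55 never turns on.
N30 would need N55 (Gate 1), but N55 never turns on.
N55 would need N16 (Gate 4), but N16 never turns on.
N12 would need N55 and N42 (Gate 8), but N55 never turns on.
None of the 5 are reached.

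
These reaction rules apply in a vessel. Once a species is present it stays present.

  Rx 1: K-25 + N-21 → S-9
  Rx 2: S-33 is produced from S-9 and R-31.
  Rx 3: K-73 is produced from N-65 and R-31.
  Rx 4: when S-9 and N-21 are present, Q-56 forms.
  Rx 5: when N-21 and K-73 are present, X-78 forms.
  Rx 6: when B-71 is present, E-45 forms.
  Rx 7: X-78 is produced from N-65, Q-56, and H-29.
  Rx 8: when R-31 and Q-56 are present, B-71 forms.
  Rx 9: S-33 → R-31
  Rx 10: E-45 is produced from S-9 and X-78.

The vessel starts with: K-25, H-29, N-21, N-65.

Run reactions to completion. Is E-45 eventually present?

K-25 and N-21 present → S-9 forms (Rx 1).
S-9 and N-21 present → Q-56 forms (Rx 4).
N-65, Q-56, and H-29 present → X-78 forms (Rx 7).
S-9 and X-78 present → E-45 forms (Rx 10).

Yes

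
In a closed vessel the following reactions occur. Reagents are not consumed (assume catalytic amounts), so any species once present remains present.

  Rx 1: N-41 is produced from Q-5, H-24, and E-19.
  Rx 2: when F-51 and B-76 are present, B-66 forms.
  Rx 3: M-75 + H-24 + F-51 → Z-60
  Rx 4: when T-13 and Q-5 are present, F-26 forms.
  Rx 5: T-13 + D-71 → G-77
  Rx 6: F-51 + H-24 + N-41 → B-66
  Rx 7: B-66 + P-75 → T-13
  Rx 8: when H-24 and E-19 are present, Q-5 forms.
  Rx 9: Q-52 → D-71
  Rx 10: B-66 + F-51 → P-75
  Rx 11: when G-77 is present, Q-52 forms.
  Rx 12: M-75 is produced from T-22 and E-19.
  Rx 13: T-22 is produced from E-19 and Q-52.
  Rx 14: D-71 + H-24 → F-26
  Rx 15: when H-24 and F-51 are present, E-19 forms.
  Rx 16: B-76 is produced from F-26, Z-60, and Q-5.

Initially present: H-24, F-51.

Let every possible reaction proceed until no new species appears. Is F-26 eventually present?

Yes

H-24 and F-51 present → E-19 forms (Rx 15).
H-24 and E-19 present → Q-5 forms (Rx 8).
Q-5, H-24, and E-19 present → N-41 forms (Rx 1).
F-51, H-24, and N-41 present → B-66 forms (Rx 6).
B-66 and F-51 present → P-75 forms (Rx 10).
B-66 and P-75 present → T-13 forms (Rx 7).
T-13 and Q-5 present → F-26 forms (Rx 4).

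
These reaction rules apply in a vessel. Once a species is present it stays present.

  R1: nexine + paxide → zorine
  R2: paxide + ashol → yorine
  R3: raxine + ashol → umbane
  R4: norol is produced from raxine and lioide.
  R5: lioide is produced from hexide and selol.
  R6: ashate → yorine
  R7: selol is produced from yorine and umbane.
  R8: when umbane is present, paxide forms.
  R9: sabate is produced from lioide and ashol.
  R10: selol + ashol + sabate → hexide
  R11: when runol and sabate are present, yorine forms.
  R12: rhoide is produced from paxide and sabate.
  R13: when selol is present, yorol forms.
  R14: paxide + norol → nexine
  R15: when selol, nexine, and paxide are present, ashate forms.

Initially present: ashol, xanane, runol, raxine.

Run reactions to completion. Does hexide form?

hexide would need selol, ashol, and sabate (R10), but sabate never forms.

No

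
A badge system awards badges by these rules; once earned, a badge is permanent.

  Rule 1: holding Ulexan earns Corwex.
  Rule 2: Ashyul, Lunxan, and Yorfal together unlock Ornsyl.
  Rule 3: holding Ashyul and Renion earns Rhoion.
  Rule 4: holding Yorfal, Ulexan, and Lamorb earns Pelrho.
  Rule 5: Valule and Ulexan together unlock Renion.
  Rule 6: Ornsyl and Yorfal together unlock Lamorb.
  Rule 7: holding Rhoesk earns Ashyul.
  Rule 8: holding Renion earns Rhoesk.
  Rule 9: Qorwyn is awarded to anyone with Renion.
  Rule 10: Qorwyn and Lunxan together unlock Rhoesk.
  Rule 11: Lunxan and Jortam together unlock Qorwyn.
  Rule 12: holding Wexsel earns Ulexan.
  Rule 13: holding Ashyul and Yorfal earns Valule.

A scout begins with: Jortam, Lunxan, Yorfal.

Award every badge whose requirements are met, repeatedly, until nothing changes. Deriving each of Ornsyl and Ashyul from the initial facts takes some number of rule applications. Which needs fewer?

Ashyul: With Lunxan and Jortam, Qorwyn is earned (Rule 11). With Qorwyn and Lunxan, Rhoesk is earned (Rule 10). With Rhoesk, Ashyul is earned (Rule 7). [3 rule applications]
Ornsyl: With Lunxan and Jortam, Qorwyn is earned (Rule 11). With Qorwyn and Lunxan, Rhoesk is earned (Rule 10). With Rhoesk, Ashyul is earned (Rule 7). With Ashyul, Lunxan, and Yorfal, Ornsyl is earned (Rule 2). [4 rule applications]
Ashyul needs fewer.

Ashyul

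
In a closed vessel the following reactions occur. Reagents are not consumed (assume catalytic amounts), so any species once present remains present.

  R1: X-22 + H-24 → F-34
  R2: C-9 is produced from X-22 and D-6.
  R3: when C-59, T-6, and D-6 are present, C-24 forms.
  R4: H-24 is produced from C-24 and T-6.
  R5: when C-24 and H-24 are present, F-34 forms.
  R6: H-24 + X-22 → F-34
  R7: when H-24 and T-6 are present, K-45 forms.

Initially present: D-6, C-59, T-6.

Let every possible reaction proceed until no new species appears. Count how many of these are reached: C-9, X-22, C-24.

C-59, T-6, and D-6 present → C-24 forms (R3).
C-9 would need X-22 and D-6 (R2), but X-22 never forms.
No rule produces X-22, and it is not given.
C-24: reached.
Reached: C-24 — 1 of the 3.

1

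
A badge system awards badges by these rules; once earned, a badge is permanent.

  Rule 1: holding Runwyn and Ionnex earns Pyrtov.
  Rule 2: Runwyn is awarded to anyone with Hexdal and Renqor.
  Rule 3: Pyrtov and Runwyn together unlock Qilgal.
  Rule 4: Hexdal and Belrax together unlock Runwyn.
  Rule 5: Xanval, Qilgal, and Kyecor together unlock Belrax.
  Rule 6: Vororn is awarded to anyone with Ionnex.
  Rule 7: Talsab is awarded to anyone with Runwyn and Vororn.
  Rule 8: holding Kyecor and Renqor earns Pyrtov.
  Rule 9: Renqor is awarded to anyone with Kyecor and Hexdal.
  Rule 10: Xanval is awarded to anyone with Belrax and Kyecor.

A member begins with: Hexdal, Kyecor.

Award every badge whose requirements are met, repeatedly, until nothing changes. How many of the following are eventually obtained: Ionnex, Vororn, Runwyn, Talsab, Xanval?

With Kyecor and Hexdal, Renqor is earned (Rule 9).
With Hexdal and Renqor, Runwyn is earned (Rule 2).
No rule produces Ionnex, and it is not given.
Vororn would need Ionnex (Rule 6), but Ionnex is never earned.
Runwyn: reached.
Talsab would need Runwyn and Vororn (Rule 7), but Vororn is never earned.
Xanval would need Belrax and Kyecor (Rule 10), but Belrax is never earned.
Reached: Runwyn — 1 of the 5.

1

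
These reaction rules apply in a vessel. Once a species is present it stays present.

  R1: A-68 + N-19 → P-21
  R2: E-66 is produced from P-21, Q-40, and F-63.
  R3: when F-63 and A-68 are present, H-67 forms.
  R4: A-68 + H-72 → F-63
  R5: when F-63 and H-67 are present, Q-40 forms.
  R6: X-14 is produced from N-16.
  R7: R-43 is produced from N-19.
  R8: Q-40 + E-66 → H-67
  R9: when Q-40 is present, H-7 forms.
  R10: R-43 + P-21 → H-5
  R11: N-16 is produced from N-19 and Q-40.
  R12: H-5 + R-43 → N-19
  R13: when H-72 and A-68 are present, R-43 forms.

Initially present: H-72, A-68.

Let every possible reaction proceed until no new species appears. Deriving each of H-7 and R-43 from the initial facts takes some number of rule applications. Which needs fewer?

R-43: H-72 and A-68 present → R-43 forms (R13). [1 rule application]
H-7: A-68 and H-72 present → F-63 forms (R4). F-63 and A-68 present → H-67 forms (R3). F-63 and H-67 present → Q-40 forms (R5). Q-40 present → H-7 forms (R9). [4 rule applications]
R-43 needs fewer.

R-43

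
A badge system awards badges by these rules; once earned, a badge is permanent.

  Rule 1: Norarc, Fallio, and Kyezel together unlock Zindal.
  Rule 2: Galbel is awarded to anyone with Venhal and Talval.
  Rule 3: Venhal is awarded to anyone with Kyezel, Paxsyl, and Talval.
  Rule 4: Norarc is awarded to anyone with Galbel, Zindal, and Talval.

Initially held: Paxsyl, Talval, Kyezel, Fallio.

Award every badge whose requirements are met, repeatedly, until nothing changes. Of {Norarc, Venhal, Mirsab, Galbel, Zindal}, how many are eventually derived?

2

With Kyezel, Paxsyl, and Talval, Venhal is earned (Rule 3).
With Venhal and Talval, Galbel is earned (Rule 2).
Norarc would need Galbel, Zindal, and Talval (Rule 4), but Zindal is never earned.
Venhal: reached.
No rule produces Mirsab, and it is not given.
Galbel: reached.
Zindal would need Norarc, Fallio, and Kyezel (Rule 1), but Norarc is never earned.
Reached: Venhal and Galbel — 2 of the 5.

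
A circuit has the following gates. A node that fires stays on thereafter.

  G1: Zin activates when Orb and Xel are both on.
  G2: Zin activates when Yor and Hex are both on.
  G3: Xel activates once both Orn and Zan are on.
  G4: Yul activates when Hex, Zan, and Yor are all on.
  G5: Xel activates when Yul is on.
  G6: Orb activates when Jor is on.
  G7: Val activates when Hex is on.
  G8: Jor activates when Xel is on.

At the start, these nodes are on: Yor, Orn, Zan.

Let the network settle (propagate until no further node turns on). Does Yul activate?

No

Yul would need Hex, Zan, and Yor (G4), but Hex never turns on.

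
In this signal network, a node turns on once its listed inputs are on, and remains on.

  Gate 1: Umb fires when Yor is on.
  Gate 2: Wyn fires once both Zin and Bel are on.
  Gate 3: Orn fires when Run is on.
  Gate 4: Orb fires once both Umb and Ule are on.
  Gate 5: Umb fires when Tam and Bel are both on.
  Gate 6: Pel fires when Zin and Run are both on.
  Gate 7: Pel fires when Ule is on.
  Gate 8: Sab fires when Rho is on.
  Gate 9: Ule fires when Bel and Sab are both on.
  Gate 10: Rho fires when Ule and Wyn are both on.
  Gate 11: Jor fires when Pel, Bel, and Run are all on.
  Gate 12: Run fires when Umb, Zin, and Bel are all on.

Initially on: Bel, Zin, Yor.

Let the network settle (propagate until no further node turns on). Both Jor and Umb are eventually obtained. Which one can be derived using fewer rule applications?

Umb: Gate 1: Yor on → Umb on. [1 rule application]
Jor: Yor is on, so Umb fires (Gate 1). Umb, Zin, and Bel are on, so Run fires (Gate 12). Gate 6: Zin and Run on → Pel on. Gate 11: Pel, Bel, and Run on → Jor on. [4 rule applications]
Umb needs fewer.

Umb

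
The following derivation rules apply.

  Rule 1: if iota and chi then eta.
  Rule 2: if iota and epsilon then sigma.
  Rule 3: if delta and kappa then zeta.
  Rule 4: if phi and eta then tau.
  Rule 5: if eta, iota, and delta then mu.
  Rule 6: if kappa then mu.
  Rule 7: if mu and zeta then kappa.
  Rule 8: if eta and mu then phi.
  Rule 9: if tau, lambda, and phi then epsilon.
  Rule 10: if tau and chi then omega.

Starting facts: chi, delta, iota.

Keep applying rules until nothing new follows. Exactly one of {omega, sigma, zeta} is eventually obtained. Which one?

iota and chi hold, so eta follows (Rule 1).
eta, iota, and delta hold, so mu follows (Rule 5).
From eta and mu, Rule 8 gives phi.
From phi and eta, Rule 4 gives tau.
tau and chi hold, so omega follows (Rule 10).
sigma would need iota and epsilon (Rule 2), but epsilon is never established. zeta would need delta and kappa (Rule 3), but kappa is never established.

omega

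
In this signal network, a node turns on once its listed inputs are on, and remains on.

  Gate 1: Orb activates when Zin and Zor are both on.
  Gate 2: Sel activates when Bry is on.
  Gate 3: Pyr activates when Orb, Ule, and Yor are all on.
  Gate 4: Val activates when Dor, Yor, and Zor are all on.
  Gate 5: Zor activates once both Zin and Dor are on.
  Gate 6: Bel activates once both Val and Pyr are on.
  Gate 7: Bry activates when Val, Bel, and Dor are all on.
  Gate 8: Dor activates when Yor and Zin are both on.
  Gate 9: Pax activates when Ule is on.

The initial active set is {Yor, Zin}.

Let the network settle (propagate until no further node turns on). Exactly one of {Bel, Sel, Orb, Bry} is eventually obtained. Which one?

Orb

Yor and Zin are on, so Dor activates (Gate 8).
Gate 5: Zin and Dor on → Zor on.
Zin and Zor are on, so Orb activates (Gate 1).
Bel would need Val and Pyr (Gate 6), but Pyr never turns on. Bry would need Val, Bel, and Dor (Gate 7), but Bel never turns on. Sel would need Bry (Gate 2), but Bry never turns on.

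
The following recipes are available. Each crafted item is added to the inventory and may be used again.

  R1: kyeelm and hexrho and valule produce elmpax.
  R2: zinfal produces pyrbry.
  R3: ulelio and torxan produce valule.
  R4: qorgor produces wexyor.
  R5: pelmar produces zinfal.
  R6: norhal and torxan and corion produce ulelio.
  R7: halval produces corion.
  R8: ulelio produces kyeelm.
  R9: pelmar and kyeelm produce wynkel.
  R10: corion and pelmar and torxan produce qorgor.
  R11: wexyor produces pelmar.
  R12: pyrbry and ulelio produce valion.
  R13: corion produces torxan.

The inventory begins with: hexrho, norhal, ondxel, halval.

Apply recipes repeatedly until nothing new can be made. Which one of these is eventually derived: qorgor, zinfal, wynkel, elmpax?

elmpax

halval → corion (R7).
corion → torxan (R13).
norhal and torxan and corion → ulelio (R6).
ulelio and torxan → valule (R3).
ulelio → kyeelm (R8).
kyeelm and hexrho and valule → elmpax (R1).
zinfal would need pelmar (R5), but pelmar is never obtained. wynkel would need pelmar and kyeelm (R9), but pelmar is never obtained. qorgor would need corion, pelmar, and torxan (R10), but pelmar is never obtained.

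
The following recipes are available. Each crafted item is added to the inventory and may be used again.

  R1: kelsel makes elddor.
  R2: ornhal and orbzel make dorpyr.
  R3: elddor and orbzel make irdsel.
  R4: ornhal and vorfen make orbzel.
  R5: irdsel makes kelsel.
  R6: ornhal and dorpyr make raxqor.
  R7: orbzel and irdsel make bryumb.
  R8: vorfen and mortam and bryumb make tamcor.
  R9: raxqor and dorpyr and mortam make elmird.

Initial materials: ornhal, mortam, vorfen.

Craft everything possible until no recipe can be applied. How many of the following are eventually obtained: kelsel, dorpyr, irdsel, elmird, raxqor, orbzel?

4

ornhal and vorfen → orbzel (R4).
Using R2, ornhal and orbzel make dorpyr.
ornhal and dorpyr → raxqor (R6).
Using R9, raxqor, dorpyr, and mortam make elmird.
kelsel would need irdsel (R5), but irdsel is never obtained.
dorpyr: reached.
irdsel would need elddor and orbzel (R3), but elddor is never obtained.
elmird: reached.
raxqor: reached.
orbzel: reached.
Reached: dorpyr, elmird, raxqor, and orbzel — 4 of the 6.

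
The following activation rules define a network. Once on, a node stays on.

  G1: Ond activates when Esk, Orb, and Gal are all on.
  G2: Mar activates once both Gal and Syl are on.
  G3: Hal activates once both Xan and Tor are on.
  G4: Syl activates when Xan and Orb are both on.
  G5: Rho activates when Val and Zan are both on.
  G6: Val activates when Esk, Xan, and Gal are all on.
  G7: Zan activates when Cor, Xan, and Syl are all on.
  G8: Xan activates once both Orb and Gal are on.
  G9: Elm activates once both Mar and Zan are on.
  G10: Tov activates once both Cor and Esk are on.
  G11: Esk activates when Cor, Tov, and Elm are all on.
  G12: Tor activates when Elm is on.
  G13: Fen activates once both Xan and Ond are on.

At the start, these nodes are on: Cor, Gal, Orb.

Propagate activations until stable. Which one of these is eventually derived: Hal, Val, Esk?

Hal

Orb and Gal are on, so Xan activates (G8).
Xan and Orb are on, so Syl activates (G4).
Gal and Syl are on, so Mar activates (G2).
Cor, Xan, and Syl are on, so Zan activates (G7).
Mar and Zan are on, so Elm activates (G9).
Elm is on, so Tor activates (G12).
G3: Xan and Tor on → Hal on.
Val would need Esk, Xan, and Gal (G6), but Esk never turns on. Esk would need Cor, Tov, and Elm (G11), but Tov never turns on.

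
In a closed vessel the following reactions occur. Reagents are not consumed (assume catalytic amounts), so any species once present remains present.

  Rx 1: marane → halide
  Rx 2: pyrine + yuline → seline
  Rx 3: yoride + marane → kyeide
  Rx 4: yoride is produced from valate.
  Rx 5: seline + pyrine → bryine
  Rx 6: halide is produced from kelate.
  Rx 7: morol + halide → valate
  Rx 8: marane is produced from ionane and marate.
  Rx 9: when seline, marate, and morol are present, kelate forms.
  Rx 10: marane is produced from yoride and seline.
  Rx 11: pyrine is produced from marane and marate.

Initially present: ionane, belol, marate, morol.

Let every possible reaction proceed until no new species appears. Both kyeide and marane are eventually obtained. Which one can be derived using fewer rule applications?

marane: ionane and marate present → marane forms (Rx 8). [1 rule application]
kyeide: ionane and marate present → marane forms (Rx 8). marane present → halide forms (Rx 1). morol and halide present → valate forms (Rx 7). valate present → yoride forms (Rx 4). yoride and marane present → kyeide forms (Rx 3). [5 rule applications]
marane needs fewer.

marane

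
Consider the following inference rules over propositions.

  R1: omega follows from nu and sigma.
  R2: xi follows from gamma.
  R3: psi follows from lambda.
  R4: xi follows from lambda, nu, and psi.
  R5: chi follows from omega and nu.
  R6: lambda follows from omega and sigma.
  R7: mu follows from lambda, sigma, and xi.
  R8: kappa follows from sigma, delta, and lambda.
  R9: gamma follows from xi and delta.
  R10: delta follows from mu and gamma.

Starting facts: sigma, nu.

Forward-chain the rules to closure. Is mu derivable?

From nu and sigma, R1 gives omega.
From omega and sigma, R6 gives lambda.
From lambda, R3 gives psi.
lambda, nu, and psi hold, so xi follows (R4).
lambda, sigma, and xi hold, so mu follows (R7).

Yes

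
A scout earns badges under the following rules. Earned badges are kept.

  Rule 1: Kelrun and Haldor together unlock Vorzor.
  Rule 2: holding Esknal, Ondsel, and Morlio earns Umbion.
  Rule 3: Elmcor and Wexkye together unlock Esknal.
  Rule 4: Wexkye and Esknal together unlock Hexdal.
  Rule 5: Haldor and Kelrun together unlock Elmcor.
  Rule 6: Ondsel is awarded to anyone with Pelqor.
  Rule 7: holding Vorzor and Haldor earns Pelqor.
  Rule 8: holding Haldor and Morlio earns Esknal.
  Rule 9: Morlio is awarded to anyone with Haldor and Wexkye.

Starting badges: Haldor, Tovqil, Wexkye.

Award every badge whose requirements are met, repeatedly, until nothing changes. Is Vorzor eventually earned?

No

Vorzor would need Kelrun and Haldor (Rule 1), but Kelrun is never earned.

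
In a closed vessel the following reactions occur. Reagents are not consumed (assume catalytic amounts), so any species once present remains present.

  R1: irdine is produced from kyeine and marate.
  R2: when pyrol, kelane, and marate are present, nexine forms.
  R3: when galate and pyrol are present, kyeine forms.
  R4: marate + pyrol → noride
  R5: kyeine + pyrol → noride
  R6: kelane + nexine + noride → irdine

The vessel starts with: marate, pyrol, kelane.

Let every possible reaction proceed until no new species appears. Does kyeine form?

No

kyeine would need galate and pyrol (R3), but galate never forms.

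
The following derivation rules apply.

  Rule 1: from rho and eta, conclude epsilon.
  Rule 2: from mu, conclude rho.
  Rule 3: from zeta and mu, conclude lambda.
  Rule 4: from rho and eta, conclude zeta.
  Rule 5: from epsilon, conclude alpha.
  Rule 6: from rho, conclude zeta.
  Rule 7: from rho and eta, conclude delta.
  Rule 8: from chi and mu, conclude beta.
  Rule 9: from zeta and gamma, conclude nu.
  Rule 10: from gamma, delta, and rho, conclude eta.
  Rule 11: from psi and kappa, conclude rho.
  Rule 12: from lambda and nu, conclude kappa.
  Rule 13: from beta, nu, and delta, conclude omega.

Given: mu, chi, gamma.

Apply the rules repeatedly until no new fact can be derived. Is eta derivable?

eta would need gamma, delta, and rho (Rule 10), but delta is never established.

No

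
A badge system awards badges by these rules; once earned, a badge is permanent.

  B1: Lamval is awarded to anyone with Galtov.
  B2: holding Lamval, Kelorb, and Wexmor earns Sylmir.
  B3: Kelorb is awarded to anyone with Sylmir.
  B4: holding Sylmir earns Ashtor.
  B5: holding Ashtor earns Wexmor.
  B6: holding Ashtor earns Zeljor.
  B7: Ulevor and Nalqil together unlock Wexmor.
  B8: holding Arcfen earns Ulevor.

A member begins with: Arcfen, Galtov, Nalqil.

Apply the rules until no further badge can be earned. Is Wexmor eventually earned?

Yes

With Arcfen, Ulevor is earned (B8).
With Ulevor and Nalqil, Wexmor is earned (B7).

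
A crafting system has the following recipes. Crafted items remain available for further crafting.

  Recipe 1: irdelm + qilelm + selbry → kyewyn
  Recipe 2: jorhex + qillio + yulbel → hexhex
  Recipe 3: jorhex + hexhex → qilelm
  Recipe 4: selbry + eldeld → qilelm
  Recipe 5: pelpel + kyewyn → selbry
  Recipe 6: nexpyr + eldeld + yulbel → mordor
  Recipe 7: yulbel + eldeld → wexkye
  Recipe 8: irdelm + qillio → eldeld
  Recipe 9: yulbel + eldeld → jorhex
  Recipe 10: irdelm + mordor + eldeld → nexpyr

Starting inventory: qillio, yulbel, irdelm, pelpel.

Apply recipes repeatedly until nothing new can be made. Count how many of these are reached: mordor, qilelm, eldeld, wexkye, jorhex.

Using Recipe 8, irdelm and qillio make eldeld.
yulbel + eldeld → jorhex (Recipe 9).
yulbel + eldeld → wexkye (Recipe 7).
Using Recipe 2, jorhex, qillio, and yulbel make hexhex.
Using Recipe 3, jorhex and hexhex make qilelm.
mordor would need nexpyr, eldeld, and yulbel (Recipe 6), but nexpyr is never obtained.
qilelm: reached.
eldeld: reached.
wexkye: reached.
jorhex: reached.
Reached: qilelm, eldeld, wexkye, and jorhex — 4 of the 5.

4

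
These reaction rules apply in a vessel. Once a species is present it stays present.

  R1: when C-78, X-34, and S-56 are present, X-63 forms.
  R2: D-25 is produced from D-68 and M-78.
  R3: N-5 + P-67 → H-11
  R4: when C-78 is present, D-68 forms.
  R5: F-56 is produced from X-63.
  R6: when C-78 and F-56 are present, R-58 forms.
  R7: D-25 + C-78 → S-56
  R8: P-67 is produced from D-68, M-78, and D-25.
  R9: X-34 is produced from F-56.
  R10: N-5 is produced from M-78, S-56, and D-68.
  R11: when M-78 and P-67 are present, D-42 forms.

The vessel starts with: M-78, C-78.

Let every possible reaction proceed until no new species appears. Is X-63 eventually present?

X-63 would need C-78, X-34, and S-56 (R1), but X-34 never forms.

No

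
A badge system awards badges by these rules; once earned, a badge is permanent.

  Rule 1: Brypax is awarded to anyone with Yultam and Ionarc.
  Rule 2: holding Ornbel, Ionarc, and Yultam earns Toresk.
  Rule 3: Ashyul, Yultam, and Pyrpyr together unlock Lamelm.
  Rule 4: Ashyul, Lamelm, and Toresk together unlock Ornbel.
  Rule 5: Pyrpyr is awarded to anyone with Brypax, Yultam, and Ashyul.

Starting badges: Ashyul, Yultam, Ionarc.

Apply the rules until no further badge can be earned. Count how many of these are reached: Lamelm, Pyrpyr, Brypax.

With Yultam and Ionarc, Brypax is earned (Rule 1).
With Brypax, Yultam, and Ashyul, Pyrpyr is earned (Rule 5).
With Ashyul, Yultam, and Pyrpyr, Lamelm is earned (Rule 3).
Lamelm: reached.
Pyrpyr: reached.
Brypax: reached.
All 3 are reached.

3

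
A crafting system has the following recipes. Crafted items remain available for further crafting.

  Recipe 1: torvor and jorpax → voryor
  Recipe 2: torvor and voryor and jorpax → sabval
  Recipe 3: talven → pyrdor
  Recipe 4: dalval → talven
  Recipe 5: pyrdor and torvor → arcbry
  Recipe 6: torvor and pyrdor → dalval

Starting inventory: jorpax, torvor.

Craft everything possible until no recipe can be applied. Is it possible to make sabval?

torvor and jorpax → voryor (Recipe 1).
Using Recipe 2, torvor, voryor, and jorpax make sabval.

Yes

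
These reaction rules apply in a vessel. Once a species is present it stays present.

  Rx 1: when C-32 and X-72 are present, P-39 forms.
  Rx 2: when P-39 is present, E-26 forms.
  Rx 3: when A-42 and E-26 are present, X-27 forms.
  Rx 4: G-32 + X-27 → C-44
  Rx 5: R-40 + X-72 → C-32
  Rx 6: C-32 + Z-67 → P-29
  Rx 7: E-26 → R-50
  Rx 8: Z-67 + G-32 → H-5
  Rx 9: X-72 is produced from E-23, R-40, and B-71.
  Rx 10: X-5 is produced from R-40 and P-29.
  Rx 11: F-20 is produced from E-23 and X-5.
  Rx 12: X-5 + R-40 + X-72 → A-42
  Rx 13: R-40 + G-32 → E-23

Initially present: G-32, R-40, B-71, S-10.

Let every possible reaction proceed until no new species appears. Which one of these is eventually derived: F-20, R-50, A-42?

R-50

R-40 and G-32 present → E-23 forms (Rx 13).
E-23, R-40, and B-71 present → X-72 forms (Rx 9).
R-40 and X-72 present → C-32 forms (Rx 5).
C-32 and X-72 present → P-39 forms (Rx 1).
P-39 present → E-26 forms (Rx 2).
E-26 present → R-50 forms (Rx 7).
F-20 would need E-23 and X-5 (Rx 11), but X-5 never forms. A-42 would need X-5, R-40, and X-72 (Rx 12), but X-5 never forms.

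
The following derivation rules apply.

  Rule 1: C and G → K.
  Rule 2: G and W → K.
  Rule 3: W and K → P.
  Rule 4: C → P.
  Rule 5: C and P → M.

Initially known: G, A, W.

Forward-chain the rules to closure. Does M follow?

M would need C and P (Rule 5), but C is never established.

No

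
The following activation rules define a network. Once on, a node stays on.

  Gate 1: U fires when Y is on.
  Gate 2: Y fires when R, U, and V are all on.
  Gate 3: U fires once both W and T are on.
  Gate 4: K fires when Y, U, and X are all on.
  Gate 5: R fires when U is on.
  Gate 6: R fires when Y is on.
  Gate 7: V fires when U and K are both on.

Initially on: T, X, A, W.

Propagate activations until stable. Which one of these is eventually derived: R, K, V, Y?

R

Gate 3: W and T on → U on.
U is on, so R fires (Gate 5).
Y would need R, U, and V (Gate 2), but V never turns on. V would need U and K (Gate 7), but K never turns on. K would need Y, U, and X (Gate 4), but Y never turns on.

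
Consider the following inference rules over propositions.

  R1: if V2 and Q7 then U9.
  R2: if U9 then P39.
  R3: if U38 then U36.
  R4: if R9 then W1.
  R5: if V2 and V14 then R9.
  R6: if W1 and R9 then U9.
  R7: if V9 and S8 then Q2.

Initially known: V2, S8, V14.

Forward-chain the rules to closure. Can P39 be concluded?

Yes

V2 and V14 hold, so R9 follows (R5).
R9 holds, so W1 follows (R4).
From W1 and R9, R6 gives U9.
From U9, R2 gives P39.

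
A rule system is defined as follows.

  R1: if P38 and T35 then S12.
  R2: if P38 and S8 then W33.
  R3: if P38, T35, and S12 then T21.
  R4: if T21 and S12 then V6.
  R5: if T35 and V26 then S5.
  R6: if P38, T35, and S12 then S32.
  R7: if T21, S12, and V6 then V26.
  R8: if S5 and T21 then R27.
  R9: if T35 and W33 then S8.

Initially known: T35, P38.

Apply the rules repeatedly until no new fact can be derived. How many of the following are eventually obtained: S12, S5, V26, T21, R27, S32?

6

From P38 and T35, R1 gives S12.
P38, T35, and S12 hold, so S32 follows (R6).
P38, T35, and S12 hold, so T21 follows (R3).
From T21 and S12, R4 gives V6.
From T21, S12, and V6, R7 gives V26.
T35 and V26 hold, so S5 follows (R5).
From S5 and T21, R8 gives R27.
S12: reached.
S5: reached.
V26: reached.
T21: reached.
R27: reached.
S32: reached.
All 6 are reached.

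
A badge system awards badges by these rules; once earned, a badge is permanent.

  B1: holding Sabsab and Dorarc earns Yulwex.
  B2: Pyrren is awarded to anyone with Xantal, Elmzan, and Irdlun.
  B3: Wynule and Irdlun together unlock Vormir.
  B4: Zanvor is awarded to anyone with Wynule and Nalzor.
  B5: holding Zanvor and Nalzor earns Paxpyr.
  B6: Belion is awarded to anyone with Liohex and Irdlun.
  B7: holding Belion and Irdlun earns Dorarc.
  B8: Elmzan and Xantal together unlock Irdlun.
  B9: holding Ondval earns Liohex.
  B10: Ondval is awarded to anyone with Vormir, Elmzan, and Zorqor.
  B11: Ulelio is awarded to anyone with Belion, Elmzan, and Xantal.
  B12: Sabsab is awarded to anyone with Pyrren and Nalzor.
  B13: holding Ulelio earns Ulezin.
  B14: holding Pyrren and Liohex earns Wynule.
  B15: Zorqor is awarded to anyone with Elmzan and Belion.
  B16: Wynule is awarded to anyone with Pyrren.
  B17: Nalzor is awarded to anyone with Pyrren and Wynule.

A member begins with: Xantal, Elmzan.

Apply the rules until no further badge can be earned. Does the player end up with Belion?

No

Belion would need Liohex and Irdlun (B6), but Liohex is never earned.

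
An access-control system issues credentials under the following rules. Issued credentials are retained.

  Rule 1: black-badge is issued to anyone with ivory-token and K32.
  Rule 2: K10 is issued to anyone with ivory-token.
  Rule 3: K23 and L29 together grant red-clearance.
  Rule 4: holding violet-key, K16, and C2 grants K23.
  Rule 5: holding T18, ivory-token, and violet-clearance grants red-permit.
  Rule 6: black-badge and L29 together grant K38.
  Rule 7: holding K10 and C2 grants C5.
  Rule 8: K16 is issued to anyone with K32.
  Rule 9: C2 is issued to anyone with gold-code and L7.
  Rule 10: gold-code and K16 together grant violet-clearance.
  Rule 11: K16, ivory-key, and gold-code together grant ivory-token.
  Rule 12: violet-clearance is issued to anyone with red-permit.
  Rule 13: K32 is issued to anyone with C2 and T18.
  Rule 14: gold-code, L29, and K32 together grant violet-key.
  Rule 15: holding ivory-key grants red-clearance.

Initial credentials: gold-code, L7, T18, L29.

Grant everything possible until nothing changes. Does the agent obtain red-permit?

red-permit would need T18, ivory-token, and violet-clearance (Rule 5), but ivory-token is never granted.

No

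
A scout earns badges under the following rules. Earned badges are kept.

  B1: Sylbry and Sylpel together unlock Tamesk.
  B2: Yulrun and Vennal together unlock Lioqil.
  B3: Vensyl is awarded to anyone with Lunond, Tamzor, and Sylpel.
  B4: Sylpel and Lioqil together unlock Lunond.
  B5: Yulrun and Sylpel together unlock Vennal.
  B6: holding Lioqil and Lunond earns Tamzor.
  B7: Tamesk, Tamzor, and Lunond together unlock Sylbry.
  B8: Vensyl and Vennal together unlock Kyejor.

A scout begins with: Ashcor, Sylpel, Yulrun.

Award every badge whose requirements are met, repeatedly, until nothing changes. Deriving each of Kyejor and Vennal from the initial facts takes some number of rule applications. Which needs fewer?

Vennal

Vennal: With Yulrun and Sylpel, Vennal is earned (B5). [1 rule application]
Kyejor: With Yulrun and Sylpel, Vennal is earned (B5). With Yulrun and Vennal, Lioqil is earned (B2). With Sylpel and Lioqil, Lunond is earned (B4). With Lioqil and Lunond, Tamzor is earned (B6). With Lunond, Tamzor, and Sylpel, Vensyl is earned (B3). With Vensyl and Vennal, Kyejor is earned (B8). [6 rule applications]
Vennal needs fewer.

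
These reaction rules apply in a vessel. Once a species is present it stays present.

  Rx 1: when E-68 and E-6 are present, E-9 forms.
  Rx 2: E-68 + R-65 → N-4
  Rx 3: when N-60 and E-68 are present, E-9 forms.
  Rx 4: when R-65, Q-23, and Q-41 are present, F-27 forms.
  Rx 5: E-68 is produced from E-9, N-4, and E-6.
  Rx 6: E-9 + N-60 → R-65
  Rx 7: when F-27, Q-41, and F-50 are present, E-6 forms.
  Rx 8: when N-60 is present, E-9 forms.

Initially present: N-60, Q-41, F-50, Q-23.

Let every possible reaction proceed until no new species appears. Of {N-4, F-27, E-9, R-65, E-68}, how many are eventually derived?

N-60 present → E-9 forms (Rx 8).
E-9 and N-60 present → R-65 forms (Rx 6).
R-65, Q-23, and Q-41 present → F-27 forms (Rx 4).
N-4 would need E-68 and R-65 (Rx 2), but E-68 never forms.
F-27: reached.
E-9: reached.
R-65: reached.
E-68 would need E-9, N-4, and E-6 (Rx 5), but N-4 never forms.
Reached: F-27, E-9, and R-65 — 3 of the 5.

3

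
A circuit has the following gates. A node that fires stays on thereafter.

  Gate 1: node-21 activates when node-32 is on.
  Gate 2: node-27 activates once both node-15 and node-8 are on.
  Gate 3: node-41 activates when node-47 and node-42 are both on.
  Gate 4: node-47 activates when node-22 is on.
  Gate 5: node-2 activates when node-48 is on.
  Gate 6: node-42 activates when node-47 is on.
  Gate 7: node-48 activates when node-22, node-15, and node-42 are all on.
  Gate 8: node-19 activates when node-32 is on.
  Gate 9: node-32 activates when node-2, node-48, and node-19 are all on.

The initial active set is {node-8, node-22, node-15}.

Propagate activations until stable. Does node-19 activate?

node-19 would need node-32 (Gate 8), but node-32 never turns on.

No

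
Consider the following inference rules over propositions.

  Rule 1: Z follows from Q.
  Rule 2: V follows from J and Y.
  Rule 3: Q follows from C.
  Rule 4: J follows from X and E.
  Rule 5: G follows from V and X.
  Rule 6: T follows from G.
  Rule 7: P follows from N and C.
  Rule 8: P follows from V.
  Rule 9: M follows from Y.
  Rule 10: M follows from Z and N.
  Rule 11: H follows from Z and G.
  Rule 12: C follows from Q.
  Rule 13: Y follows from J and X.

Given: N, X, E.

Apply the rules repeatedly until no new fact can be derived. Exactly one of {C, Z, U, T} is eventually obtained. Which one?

T

From X and E, Rule 4 gives J.
J and X hold, so Y follows (Rule 13).
J and Y hold, so V follows (Rule 2).
From V and X, Rule 5 gives G.
G holds, so T follows (Rule 6).
Z would need Q (Rule 1), but Q is never established. No rule produces U, and it is not given. C would need Q (Rule 12), but Q is never established.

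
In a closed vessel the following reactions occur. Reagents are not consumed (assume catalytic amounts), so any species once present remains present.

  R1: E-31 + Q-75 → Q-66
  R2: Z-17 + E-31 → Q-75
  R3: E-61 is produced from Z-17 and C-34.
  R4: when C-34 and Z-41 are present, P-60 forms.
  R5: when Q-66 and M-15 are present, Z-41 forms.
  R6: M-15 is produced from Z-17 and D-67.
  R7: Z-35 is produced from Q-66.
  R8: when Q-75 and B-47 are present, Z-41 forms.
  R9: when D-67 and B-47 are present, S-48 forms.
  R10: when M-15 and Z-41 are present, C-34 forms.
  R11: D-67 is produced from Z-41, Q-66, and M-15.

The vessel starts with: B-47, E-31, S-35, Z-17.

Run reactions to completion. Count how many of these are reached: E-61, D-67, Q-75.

1

Z-17 and E-31 present → Q-75 forms (R2).
E-61 would need Z-17 and C-34 (R3), but C-34 never forms.
D-67 would need Z-41, Q-66, and M-15 (R11), but M-15 never forms.
Q-75: reached.
Reached: Q-75 — 1 of the 3.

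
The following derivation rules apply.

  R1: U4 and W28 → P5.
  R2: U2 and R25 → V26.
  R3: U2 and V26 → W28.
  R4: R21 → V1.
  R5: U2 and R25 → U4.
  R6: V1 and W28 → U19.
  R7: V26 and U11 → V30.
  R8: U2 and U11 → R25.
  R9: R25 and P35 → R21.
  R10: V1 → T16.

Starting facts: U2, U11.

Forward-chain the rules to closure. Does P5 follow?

U2 and U11 hold, so R25 follows (R8).
U2 and R25 hold, so U4 follows (R5).
From U2 and R25, R2 gives V26.
U2 and V26 hold, so W28 follows (R3).
From U4 and W28, R1 gives P5.

Yes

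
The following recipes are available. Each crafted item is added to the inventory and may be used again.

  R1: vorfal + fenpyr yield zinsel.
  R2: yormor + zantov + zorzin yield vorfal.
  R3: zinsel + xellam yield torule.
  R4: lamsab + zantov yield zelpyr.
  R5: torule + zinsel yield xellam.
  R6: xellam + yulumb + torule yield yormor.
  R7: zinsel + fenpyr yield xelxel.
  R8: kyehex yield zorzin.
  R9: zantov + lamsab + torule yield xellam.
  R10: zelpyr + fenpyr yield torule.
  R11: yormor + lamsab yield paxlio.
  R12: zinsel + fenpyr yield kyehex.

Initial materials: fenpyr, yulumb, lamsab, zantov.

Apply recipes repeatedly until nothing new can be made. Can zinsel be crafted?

zinsel would need vorfal and fenpyr (R1), but vorfal is never obtained.

No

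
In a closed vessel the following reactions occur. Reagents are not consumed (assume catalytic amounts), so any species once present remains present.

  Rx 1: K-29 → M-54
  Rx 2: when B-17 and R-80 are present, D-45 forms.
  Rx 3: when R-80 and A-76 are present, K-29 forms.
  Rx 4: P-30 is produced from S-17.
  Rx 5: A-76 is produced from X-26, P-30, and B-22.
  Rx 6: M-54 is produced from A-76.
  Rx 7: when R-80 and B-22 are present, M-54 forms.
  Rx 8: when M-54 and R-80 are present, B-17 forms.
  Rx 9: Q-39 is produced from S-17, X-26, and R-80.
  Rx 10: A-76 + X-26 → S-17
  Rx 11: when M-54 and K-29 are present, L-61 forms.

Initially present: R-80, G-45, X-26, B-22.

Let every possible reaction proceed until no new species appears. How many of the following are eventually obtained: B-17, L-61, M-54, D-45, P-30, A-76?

3

R-80 and B-22 present → M-54 forms (Rx 7).
M-54 and R-80 present → B-17 forms (Rx 8).
B-17 and R-80 present → D-45 forms (Rx 2).
B-17: reached.
L-61 would need M-54 and K-29 (Rx 11), but K-29 never forms.
M-54: reached.
D-45: reached.
P-30 would need S-17 (Rx 4), but S-17 never forms.
A-76 would need X-26, P-30, and B-22 (Rx 5), but P-30 never forms.
Reached: B-17, M-54, and D-45 — 3 of the 6.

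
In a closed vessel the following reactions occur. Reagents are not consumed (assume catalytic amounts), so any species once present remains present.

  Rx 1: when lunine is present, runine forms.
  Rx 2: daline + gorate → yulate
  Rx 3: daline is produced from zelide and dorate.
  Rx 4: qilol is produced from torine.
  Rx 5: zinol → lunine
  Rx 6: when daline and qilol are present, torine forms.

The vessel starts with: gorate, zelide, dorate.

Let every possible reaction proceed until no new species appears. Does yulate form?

zelide and dorate present → daline forms (Rx 3).
daline and gorate present → yulate forms (Rx 2).

Yes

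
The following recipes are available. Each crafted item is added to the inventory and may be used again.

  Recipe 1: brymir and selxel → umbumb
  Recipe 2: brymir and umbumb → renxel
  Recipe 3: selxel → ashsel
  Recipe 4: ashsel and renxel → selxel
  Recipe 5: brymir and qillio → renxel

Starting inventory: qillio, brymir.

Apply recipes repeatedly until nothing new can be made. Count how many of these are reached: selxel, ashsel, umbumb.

0

selxel would need ashsel and renxel (Recipe 4), but ashsel is never obtained.
ashsel would need selxel (Recipe 3), but selxel is never obtained.
umbumb would need brymir and selxel (Recipe 1), but selxel is never obtained.
None of the 3 are reached.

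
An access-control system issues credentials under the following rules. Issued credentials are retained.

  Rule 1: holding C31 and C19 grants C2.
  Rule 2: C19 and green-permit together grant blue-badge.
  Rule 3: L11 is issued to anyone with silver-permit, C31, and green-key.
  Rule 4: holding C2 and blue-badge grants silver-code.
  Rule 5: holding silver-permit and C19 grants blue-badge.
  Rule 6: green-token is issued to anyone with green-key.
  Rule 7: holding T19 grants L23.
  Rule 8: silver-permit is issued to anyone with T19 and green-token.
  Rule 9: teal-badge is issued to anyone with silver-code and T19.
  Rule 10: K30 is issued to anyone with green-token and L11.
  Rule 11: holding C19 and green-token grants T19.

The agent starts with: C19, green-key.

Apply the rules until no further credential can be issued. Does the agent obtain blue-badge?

Yes

Holding green-key grants green-token (Rule 6).
Holding C19 and green-token grants T19 (Rule 11).
Holding T19 and green-token grants silver-permit (Rule 8).
Holding silver-permit and C19 grants blue-badge (Rule 5).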